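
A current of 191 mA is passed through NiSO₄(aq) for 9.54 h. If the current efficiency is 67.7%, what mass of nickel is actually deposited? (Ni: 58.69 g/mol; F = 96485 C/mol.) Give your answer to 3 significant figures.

1.35 g

Q = 0.191 × 34344 = 6560 C
n(e⁻) = 6560 / 96485 = 0.06799 mol
Ni²⁺ + 2e⁻ → Ni, so theoretical m(Ni) = 0.03400 × 58.69 = 1.995 g
Actual mass = 67.7% × 1.995 = 1.35 g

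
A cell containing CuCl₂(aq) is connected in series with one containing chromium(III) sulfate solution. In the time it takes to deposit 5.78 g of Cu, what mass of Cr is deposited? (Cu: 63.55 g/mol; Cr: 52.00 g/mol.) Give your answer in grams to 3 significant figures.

n(Cu) = 5.78 / 63.55 = 0.09095 mol
Cu²⁺ + 2e⁻ → Cu, so n(e⁻) = 2 × 0.09095 = 0.1819 mol
Since the cells are in series, n(e⁻) in the Cr cell is also 0.1819 mol.
Cr³⁺ + 3e⁻ → Cr, so n(Cr) = 0.1819 / 3 = 0.06063 mol
m(Cr) = 0.06063 × 52.00 = 3.15 g

3.15 g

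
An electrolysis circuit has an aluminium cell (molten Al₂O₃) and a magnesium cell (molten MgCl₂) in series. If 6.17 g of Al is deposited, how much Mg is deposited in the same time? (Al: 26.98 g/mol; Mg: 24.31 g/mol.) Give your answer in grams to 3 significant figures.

n(Al) = 6.17 / 26.98 = 0.2287 mol
Al³⁺ + 3e⁻ → Al, so n(e⁻) = 3 × 0.2287 = 0.6861 mol
In series, the same 0.6861 mol of electrons flows through the second cell.
Mg²⁺ + 2e⁻ → Mg, so n(Mg) = 0.6861 / 2 = 0.3431 mol
m(Mg) = 0.3431 × 24.31 = 8.34 g

8.34 g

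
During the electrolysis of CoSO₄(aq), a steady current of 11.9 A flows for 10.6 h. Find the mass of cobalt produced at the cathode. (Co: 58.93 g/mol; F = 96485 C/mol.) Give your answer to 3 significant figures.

Q = 11.9 A × 38160 s = 4.541×10^5 C
Moles of electrons = 4.541×10^5 / 96485 = 4.706 mol
Co²⁺ + 2e⁻ → Co, so n(Co) = 4.706 / 2 = 2.353 mol
m = 2.353 × 58.93 = 139 g

139 g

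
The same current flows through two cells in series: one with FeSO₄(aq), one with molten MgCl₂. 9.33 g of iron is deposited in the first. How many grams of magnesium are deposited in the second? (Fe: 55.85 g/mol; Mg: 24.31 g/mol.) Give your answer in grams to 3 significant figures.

n(Fe) = 9.33 / 55.85 = 0.1671 mol
Fe²⁺ + 2e⁻ → Fe, so n(e⁻) = 2 × 0.1671 = 0.3342 mol
In series, the same 0.3342 mol of electrons flows through the second cell.
Mg²⁺ + 2e⁻ → Mg, so n(Mg) = 0.3342 / 2 = 0.1671 mol
m(Mg) = 0.1671 × 24.31 = 4.06 g

4.06 g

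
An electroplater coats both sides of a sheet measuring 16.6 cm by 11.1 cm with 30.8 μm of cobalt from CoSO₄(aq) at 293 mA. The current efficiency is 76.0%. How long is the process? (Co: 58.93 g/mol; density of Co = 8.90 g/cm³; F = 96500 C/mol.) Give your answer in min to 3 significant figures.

Plated area = 2 × 16.6 × 11.1 = 368.5 cm²
Volume = 368.5 × 30.8×10⁻⁴ cm = 1.135 cm³
m(Co) = 1.135 × 8.90 = 10.10 g
n(Co) = 10.10 / 58.93 = 0.1714 mol; n(e⁻) = 2 × 0.1714 = 0.3428 mol
Q = 0.3428 × 96500 / 0.760 = 43530 C
t = 43530 / 0.293 = 1.486×10^5 s = 2480 min

2480 min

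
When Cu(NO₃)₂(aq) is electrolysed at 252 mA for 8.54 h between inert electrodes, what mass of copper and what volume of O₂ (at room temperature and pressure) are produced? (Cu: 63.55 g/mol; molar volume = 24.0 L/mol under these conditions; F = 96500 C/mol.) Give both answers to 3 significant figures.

Q = 0.252 × 30744 = 7747 C; n(e⁻) = 7747 / 96500 = 0.08028 mol
Cathode: Cu²⁺ + 2e⁻ → Cu → n(Cu) = 0.08028/2 = 0.04014 mol → 2.55 g
Anode: 2H₂O → O₂ + 4H⁺ + 4e⁻ → n(O₂) = 0.08028/4 = 0.02007 mol → 0.482 L

2.55 g Cu; 0.482 L O₂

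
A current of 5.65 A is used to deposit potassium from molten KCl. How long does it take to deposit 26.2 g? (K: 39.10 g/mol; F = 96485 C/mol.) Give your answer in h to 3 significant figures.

3.18 h

n(K) = 26.2 / 39.10 = 0.6701 mol
K⁺ + e⁻ → K, so n(e⁻) = 0.6701 mol
Q = 0.6701 × 96485 = 64650 C
t = Q / I = 64650 / 5.65 = 11440 s = 3.18 h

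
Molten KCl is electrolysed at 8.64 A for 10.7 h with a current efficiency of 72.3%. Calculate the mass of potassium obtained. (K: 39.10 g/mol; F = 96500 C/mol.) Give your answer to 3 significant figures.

97.5 g

Q = 8.64 × 38520 = 3.328×10^5 C
n(e⁻) = 3.328×10^5 / 96500 = 3.449 mol
K⁺ + e⁻ → K, so theoretical m(K) = 3.449 × 39.10 = 134.9 g
Actual mass = 72.3% × 134.9 = 97.5 g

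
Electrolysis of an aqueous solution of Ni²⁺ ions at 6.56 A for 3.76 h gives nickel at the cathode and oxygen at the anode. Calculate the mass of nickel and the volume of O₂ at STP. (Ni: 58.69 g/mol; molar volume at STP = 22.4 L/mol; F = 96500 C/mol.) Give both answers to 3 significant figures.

27.0 g Ni; 5.15 L O₂

Q = 6.56 × 13536 = 88800 C; n(e⁻) = 88800 / 96500 = 0.9202 mol
Cathode: Ni²⁺ + 2e⁻ → Ni → n(Ni) = 0.9202/2 = 0.4601 mol → 27.0 g
Anode: 2H₂O → O₂ + 4H⁺ + 4e⁻ → n(O₂) = 0.9202/4 = 0.2301 mol → 5.15 L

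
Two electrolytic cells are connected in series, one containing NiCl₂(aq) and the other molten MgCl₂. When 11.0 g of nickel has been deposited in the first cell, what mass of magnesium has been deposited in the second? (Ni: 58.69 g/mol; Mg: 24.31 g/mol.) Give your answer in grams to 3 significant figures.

4.56 g

n(Ni) = 11.0 / 58.69 = 0.1874 mol
Ni²⁺ + 2e⁻ → Ni, so n(e⁻) = 2 × 0.1874 = 0.3748 mol
Same current for the same time ⇒ same n(e⁻) = 0.3748 mol in both cells.
Mg²⁺ + 2e⁻ → Mg, so n(Mg) = 0.3748 / 2 = 0.1874 mol
m(Mg) = 0.1874 × 24.31 = 4.56 g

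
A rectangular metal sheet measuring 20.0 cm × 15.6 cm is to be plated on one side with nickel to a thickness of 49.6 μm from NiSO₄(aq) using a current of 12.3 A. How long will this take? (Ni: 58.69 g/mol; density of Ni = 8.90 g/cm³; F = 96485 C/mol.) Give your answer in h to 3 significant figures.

1.02 h

Plated area = 20.0 × 15.6 = 312.0 cm²
Volume = 312.0 × 49.6×10⁻⁴ cm = 1.548 cm³
m(Ni) = 1.548 × 8.90 = 13.78 g
n(Ni) = 13.78 / 58.69 = 0.2348 mol; n(e⁻) = 2 × 0.2348 = 0.4696 mol
Q = 0.4696 × 96485 = 45310 C
t = 45310 / 12.3 = 3684 s = 1.02 h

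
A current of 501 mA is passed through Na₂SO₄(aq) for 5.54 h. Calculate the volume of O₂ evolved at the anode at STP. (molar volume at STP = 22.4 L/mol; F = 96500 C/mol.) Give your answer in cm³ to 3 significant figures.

Q = It = 0.501 × 19944 = 9992 C
n(e⁻) = Q/F = 9992/96500 = 0.1035 mol
2H₂O → O₂ + 4H⁺ + 4e⁻, so n(O₂) = 0.1035 / 4 = 0.02588 mol
V = 0.02588 × 22.4 = 0.5797 L
= 580 cm³

580 cm³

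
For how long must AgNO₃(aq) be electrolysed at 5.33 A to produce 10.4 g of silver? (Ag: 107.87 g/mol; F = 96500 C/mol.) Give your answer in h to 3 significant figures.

0.485 h

n(Ag) = 10.4 / 107.87 = 0.09641 mol
Ag⁺ + e⁻ → Ag, so n(e⁻) = 0.09641 mol
Q = 0.09641 × 96500 = 9304 C
t = Q / I = 9304 / 5.33 = 1746 s = 0.485 h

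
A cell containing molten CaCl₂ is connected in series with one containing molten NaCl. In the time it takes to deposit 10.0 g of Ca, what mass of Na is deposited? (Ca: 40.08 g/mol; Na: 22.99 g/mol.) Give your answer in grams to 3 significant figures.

n(Ca) = 10.0 / 40.08 = 0.2495 mol
Ca²⁺ + 2e⁻ → Ca, so n(e⁻) = 2 × 0.2495 = 0.4990 mol
Same current for the same time ⇒ same n(e⁻) = 0.4990 mol in both cells.
Na⁺ + e⁻ → Na, so n(Na) = 0.4990 mol
m(Na) = 0.4990 × 22.99 = 11.5 g

11.5 g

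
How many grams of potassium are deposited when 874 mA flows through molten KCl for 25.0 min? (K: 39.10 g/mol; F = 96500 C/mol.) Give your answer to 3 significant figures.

0.531 g

Q = 0.874 A × 1500 s = 1311 C
n(e⁻) = 1311 / 96500 = 0.01359 mol
K⁺ + e⁻ → K, so n(K) = 0.01359 mol
m = 0.01359 × 39.10 = 0.531 g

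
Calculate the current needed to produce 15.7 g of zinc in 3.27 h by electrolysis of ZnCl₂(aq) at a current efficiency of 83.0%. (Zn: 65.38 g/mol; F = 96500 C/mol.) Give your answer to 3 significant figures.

n(Zn) = 15.7 / 65.38 = 0.2401 mol
Zn²⁺ + 2e⁻ → Zn, so n(e⁻) = 2 × 0.2401 = 0.4802 mol
Q = 0.4802 × 96500 / 0.830 = 55830 C
I = Q / t = 55830 / 11772 s = 4.74 A

4.74 A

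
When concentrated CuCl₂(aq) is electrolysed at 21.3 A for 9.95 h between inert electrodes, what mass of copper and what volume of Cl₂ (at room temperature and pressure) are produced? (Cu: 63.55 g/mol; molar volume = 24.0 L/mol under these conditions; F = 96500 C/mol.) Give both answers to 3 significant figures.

251 g Cu; 94.9 L Cl₂

Q = 21.3 × 35820 = 7.630×10^5 C; n(e⁻) = 7.630×10^5 / 96500 = 7.907 mol
Cathode: Cu²⁺ + 2e⁻ → Cu → n(Cu) = 7.907/2 = 3.954 mol → 251 g
Anode: 2Cl⁻ → Cl₂ + 2e⁻ → n(Cl₂) = 7.907/2 = 3.954 mol → 94.9 L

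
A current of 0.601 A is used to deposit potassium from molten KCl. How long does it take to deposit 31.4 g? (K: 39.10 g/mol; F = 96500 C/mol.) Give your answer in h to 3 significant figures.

35.8 h

n(K) = 31.4 / 39.10 = 0.8031 mol
K⁺ + e⁻ → K, so n(e⁻) = 0.8031 mol
Q = 0.8031 × 96500 = 77500 C
t = Q / I = 77500 / 0.601 = 1.290×10^5 s = 35.8 h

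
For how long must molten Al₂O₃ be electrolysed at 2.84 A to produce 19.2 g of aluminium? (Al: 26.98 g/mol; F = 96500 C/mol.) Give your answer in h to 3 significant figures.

n(Al) = 19.2 / 26.98 = 0.7116 mol
Al³⁺ + 3e⁻ → Al, so n(e⁻) = 3 × 0.7116 = 2.135 mol
Q = 2.135 × 96500 = 2.060×10^5 C
t = Q / I = 2.060×10^5 / 2.84 = 72540 s = 20.2 h

20.2 h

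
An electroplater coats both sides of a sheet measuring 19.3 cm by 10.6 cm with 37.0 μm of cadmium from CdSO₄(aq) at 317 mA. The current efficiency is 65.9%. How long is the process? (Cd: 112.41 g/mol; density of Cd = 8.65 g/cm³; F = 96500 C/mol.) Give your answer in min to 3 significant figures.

Plated area = 2 × 19.3 × 10.6 = 409.2 cm²
Volume = 409.2 × 37.0×10⁻⁴ cm = 1.514 cm³
m(Cd) = 1.514 × 8.65 = 13.10 g
n(Cd) = 13.10 / 112.41 = 0.1165 mol; n(e⁻) = 2 × 0.1165 = 0.2330 mol
Q = 0.2330 × 96500 / 0.659 = 34120 C
t = 34120 / 0.317 = 1.076×10^5 s = 1790 min

1790 min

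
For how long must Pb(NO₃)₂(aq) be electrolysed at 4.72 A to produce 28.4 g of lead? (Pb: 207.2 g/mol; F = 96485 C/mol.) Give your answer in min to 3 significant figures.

93.4 min

n(Pb) = 28.4 / 207.2 = 0.1371 mol
Pb²⁺ + 2e⁻ → Pb, so n(e⁻) = 2 × 0.1371 = 0.2742 mol
Q = 0.2742 × 96485 = 26460 C
t = Q / I = 26460 / 4.72 = 5606 s = 93.4 min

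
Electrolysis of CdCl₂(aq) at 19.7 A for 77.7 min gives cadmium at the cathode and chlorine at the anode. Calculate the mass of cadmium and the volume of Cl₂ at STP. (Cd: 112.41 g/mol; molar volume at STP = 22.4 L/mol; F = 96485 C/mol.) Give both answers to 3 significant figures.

Q = 19.7 × 4662 = 91840 C; n(e⁻) = 91840 / 96485 = 0.9519 mol
Cathode: Cd²⁺ + 2e⁻ → Cd → n(Cd) = 0.9519/2 = 0.4760 mol → 53.5 g
Anode: 2Cl⁻ → Cl₂ + 2e⁻ → n(Cl₂) = 0.9519/2 = 0.4760 mol → 10.7 L

53.5 g Cd; 10.7 L Cl₂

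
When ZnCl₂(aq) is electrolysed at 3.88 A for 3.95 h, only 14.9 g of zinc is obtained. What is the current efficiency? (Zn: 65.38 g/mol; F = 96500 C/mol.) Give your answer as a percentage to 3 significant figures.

Q = 3.88 × 14220 = 55170 C
n(e⁻) = 55170 / 96500 = 0.5717 mol
Zn²⁺ + 2e⁻ → Zn, so theoretical n(Zn) = 0.2859 mol → 18.69 g
Efficiency = 14.9 / 18.69 = 0.7972 = 79.7%

79.7%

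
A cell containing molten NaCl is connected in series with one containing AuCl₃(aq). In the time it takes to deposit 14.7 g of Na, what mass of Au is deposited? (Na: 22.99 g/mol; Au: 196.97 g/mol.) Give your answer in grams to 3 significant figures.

42.0 g

n(Na) = 14.7 / 22.99 = 0.6394 mol
Na⁺ + e⁻ → Na, so n(e⁻) = 0.6394 mol
Since the cells are in series, n(e⁻) in the Au cell is also 0.6394 mol.
Au³⁺ + 3e⁻ → Au, so n(Au) = 0.6394 / 3 = 0.2131 mol
m(Au) = 0.2131 × 196.97 = 42.0 g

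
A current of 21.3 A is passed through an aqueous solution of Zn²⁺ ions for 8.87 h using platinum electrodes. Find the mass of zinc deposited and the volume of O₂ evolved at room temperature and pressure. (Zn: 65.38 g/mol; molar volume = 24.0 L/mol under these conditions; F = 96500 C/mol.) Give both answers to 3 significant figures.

Q = 21.3 × 31932 = 6.802×10^5 C; n(e⁻) = 6.802×10^5 / 96500 = 7.049 mol
Cathode: Zn²⁺ + 2e⁻ → Zn → n(Zn) = 7.049/2 = 3.525 mol → 230 g
Anode: 2H₂O → O₂ + 4H⁺ + 4e⁻ → n(O₂) = 7.049/4 = 1.762 mol → 42.3 L

230 g Zn; 42.3 L O₂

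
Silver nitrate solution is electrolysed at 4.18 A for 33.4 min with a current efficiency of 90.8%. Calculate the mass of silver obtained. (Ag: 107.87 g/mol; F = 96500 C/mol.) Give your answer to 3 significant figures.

Q = 4.18 × 2004 = 8377 C
n(e⁻) = 8377 / 96500 = 0.08681 mol
Ag⁺ + e⁻ → Ag, so theoretical m(Ag) = 0.08681 × 107.87 = 9.364 g
Actual mass = 90.8% × 9.364 = 8.50 g

8.50 g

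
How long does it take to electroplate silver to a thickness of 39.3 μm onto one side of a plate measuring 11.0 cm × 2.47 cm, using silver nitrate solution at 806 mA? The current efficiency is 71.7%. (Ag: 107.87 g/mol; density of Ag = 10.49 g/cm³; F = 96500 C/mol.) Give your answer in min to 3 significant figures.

Plated area = 11.0 × 2.47 = 27.17 cm²
Volume = 27.17 × 39.3×10⁻⁴ cm = 0.1068 cm³
m(Ag) = 0.1068 × 10.49 = 1.120 g
n(Ag) = 1.120 / 107.87 = 0.01038 mol; n(e⁻) = 0.01038 mol
Q = 0.01038 × 96500 / 0.717 = 1397 C
t = 1397 / 0.806 = 1733 s = 28.9 min

28.9 min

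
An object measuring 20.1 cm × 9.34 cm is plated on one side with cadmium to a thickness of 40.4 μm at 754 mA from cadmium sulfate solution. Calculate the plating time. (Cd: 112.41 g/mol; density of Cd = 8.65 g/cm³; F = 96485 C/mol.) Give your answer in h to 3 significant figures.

4.15 h

Plated area = 20.1 × 9.34 = 187.7 cm²
Volume = 187.7 × 40.4×10⁻⁴ cm = 0.7583 cm³
m(Cd) = 0.7583 × 8.65 = 6.559 g
n(Cd) = 6.559 / 112.41 = 0.05835 mol; n(e⁻) = 2 × 0.05835 = 0.1167 mol
Q = 0.1167 × 96485 = 11260 C
t = 11260 / 0.754 = 14930 s = 4.15 h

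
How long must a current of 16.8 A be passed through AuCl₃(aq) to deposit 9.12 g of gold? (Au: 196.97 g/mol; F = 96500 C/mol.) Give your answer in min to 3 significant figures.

n(Au) = 9.12 / 196.97 = 0.04630 mol
Au³⁺ + 3e⁻ → Au, so n(e⁻) = 3 × 0.04630 = 0.1389 mol
Q = 0.1389 × 96500 = 13400 C
t = Q / I = 13400 / 16.8 = 797.6 s = 13.3 min

13.3 min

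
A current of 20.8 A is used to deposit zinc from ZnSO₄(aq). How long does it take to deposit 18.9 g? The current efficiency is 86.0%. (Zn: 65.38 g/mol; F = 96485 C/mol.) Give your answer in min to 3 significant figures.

n(Zn) = 18.9 / 65.38 = 0.2891 mol
Zn²⁺ + 2e⁻ → Zn, so n(e⁻) = 2 × 0.2891 = 0.5782 mol
Q = 0.5782 × 96485 / 0.860 = 64870 C
t = Q / I = 64870 / 20.8 = 3119 s = 52.0 min

52.0 min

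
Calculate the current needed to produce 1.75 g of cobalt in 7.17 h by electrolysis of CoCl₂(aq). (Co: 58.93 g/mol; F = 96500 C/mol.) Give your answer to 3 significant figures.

n(Co) = 1.75 / 58.93 = 0.02970 mol
Co²⁺ + 2e⁻ → Co, so n(e⁻) = 2 × 0.02970 = 0.05940 mol
Q = 0.05940 × 96500 = 5732 C
I = Q / t = 5732 / 25812 s = 0.222 A

0.222 A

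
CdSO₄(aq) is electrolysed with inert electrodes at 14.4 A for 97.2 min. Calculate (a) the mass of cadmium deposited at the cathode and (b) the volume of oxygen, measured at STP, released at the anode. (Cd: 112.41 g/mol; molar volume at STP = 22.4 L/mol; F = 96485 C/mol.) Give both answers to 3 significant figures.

Q = 14.4 × 5832 = 83980 C; n(e⁻) = 83980 / 96485 = 0.8704 mol
Cathode: Cd²⁺ + 2e⁻ → Cd → n(Cd) = 0.8704/2 = 0.4352 mol → 48.9 g
Anode: 2H₂O → O₂ + 4H⁺ + 4e⁻ → n(O₂) = 0.8704/4 = 0.2176 mol → 4.87 L

48.9 g Cd; 4.87 L O₂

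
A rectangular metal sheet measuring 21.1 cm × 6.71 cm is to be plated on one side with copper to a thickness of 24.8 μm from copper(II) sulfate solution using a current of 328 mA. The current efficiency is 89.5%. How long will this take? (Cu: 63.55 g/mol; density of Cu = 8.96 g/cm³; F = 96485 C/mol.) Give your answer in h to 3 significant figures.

9.04 h

Plated area = 21.1 × 6.71 = 141.6 cm²
Volume = 141.6 × 24.8×10⁻⁴ cm = 0.3512 cm³
m(Cu) = 0.3512 × 8.96 = 3.147 g
n(Cu) = 3.147 / 63.55 = 0.04952 mol; n(e⁻) = 2 × 0.04952 = 0.09904 mol
Q = 0.09904 × 96485 / 0.895 = 10680 C
t = 10680 / 0.328 = 32560 s = 9.04 h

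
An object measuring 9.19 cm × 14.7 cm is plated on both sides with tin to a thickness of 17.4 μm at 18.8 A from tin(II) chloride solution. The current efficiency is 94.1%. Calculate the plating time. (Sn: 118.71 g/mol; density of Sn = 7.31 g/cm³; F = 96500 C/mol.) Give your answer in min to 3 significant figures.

5.26 min

Plated area = 2 × 9.19 × 14.7 = 270.2 cm²
Volume = 270.2 × 17.4×10⁻⁴ cm = 0.4701 cm³
m(Sn) = 0.4701 × 7.31 = 3.436 g
n(Sn) = 3.436 / 118.71 = 0.02894 mol; n(e⁻) = 2 × 0.02894 = 0.05788 mol
Q = 0.05788 × 96500 / 0.941 = 5936 C
t = 5936 / 18.8 = 315.7 s = 5.26 min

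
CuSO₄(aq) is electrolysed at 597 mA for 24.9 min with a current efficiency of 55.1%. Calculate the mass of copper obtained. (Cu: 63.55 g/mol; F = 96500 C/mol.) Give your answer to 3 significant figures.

0.162 g

Q = 0.597 × 1494 = 891.9 C
n(e⁻) = 891.9 / 96500 = 0.009242 mol
Cu²⁺ + 2e⁻ → Cu, so theoretical m(Cu) = 0.004621 × 63.55 = 0.2937 g
Actual mass = 55.1% × 0.2937 = 0.162 g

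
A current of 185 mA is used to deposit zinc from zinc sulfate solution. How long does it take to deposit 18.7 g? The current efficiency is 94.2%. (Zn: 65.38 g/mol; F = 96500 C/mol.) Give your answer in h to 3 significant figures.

n(Zn) = 18.7 / 65.38 = 0.2860 mol
Zn²⁺ + 2e⁻ → Zn, so n(e⁻) = 2 × 0.2860 = 0.5720 mol
Q = 0.5720 × 96500 / 0.942 = 58600 C
t = Q / I = 58600 / 0.185 = 3.168×10^5 s = 88.0 h

88.0 h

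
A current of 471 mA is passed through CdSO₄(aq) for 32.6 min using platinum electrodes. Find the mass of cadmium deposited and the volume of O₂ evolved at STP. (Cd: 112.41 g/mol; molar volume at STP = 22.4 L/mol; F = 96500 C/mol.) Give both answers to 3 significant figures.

0.537 g Cd; 0.0535 L O₂

Q = 0.471 × 1956 = 921.3 C; n(e⁻) = 921.3 / 96500 = 0.009547 mol
Cathode: Cd²⁺ + 2e⁻ → Cd → n(Cd) = 0.009547/2 = 0.004774 mol → 0.537 g
Anode: 2H₂O → O₂ + 4H⁺ + 4e⁻ → n(O₂) = 0.009547/4 = 0.002387 mol → 0.0535 L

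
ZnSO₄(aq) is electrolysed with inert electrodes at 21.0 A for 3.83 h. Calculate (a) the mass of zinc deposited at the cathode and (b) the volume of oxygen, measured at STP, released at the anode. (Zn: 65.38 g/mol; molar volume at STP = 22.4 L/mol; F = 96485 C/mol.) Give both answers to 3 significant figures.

Q = 21.0 × 13788 = 2.895×10^5 C; n(e⁻) = 2.895×10^5 / 96485 = 3.000 mol
Cathode: Zn²⁺ + 2e⁻ → Zn → n(Zn) = 3.000/2 = 1.500 mol → 98.1 g
Anode: 2H₂O → O₂ + 4H⁺ + 4e⁻ → n(O₂) = 3.000/4 = 0.7500 mol → 16.8 L

98.1 g Zn; 16.8 L O₂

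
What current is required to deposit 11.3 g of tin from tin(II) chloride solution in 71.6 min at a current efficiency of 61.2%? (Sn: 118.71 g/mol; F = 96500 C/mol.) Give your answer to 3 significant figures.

n(Sn) = 11.3 / 118.71 = 0.09519 mol
Sn²⁺ + 2e⁻ → Sn, so n(e⁻) = 2 × 0.09519 = 0.1904 mol
Q = 0.1904 × 96500 / 0.612 = 30020 C
I = Q / t = 30020 / 4296 s = 6.99 A

6.99 A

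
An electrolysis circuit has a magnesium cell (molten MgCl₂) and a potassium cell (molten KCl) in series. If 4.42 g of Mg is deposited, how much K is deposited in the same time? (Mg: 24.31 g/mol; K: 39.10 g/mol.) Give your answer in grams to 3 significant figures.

14.2 g

n(Mg) = 4.42 / 24.31 = 0.1818 mol
Mg²⁺ + 2e⁻ → Mg, so n(e⁻) = 2 × 0.1818 = 0.3636 mol
Since the cells are in series, n(e⁻) in the K cell is also 0.3636 mol.
K⁺ + e⁻ → K, so n(K) = 0.3636 mol
m(K) = 0.3636 × 39.10 = 14.2 g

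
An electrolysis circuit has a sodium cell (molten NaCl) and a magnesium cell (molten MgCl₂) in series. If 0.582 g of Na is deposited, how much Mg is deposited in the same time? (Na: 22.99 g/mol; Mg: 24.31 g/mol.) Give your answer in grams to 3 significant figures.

n(Na) = 0.582 / 22.99 = 0.02532 mol
Na⁺ + e⁻ → Na, so n(e⁻) = 0.02532 mol
Since the cells are in series, n(e⁻) in the Mg cell is also 0.02532 mol.
Mg²⁺ + 2e⁻ → Mg, so n(Mg) = 0.02532 / 2 = 0.01266 mol
m(Mg) = 0.01266 × 24.31 = 0.308 g

0.308 g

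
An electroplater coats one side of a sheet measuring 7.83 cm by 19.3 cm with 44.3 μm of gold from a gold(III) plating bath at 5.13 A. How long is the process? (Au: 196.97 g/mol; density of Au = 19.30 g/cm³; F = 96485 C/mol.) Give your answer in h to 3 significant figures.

1.03 h

Plated area = 7.83 × 19.3 = 151.1 cm²
Volume = 151.1 × 44.3×10⁻⁴ cm = 0.6694 cm³
m(Au) = 0.6694 × 19.30 = 12.92 g
n(Au) = 12.92 / 196.97 = 0.06559 mol; n(e⁻) = 3 × 0.06559 = 0.1968 mol
Q = 0.1968 × 96485 = 18990 C
t = 18990 / 5.13 = 3702 s = 1.03 h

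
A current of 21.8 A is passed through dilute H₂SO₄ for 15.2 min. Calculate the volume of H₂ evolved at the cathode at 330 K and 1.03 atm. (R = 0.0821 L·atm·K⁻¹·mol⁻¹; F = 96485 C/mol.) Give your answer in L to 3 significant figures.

2.71 L

Charge passed = 21.8 × 912 = 19880 C
Moles of electrons = 19880 / 96485 = 0.2060 mol
2H⁺ + 2e⁻ → H₂, so n(H₂) = 0.2060 / 2 = 0.1030 mol
V = nRT/P = 0.1030 × 0.0821 × 330 / 1.03 = 2.709 L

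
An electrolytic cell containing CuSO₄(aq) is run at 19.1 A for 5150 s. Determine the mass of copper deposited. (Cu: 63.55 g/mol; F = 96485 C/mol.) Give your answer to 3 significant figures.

32.4 g

Charge passed = 19.1 × 5150 = 98370 C
n(e⁻) = Q/F = 98370/96485 = 1.020 mol
Cu²⁺ + 2e⁻ → Cu, so n(Cu) = 1.020 / 2 = 0.5100 mol
m = 0.5100 × 63.55 = 32.4 g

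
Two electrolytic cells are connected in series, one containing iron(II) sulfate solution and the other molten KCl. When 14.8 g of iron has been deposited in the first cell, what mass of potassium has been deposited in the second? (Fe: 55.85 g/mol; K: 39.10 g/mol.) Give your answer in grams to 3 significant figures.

n(Fe) = 14.8 / 55.85 = 0.2650 mol
Fe²⁺ + 2e⁻ → Fe, so n(e⁻) = 2 × 0.2650 = 0.5300 mol
In series, the same 0.5300 mol of electrons flows through the second cell.
K⁺ + e⁻ → K, so n(K) = 0.5300 mol
m(K) = 0.5300 × 39.10 = 20.7 g

20.7 g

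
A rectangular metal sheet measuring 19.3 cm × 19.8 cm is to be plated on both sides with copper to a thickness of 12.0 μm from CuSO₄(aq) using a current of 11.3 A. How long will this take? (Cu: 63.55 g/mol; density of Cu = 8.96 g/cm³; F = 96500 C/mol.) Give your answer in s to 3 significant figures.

Plated area = 2 × 19.3 × 19.8 = 764.3 cm²
Volume = 764.3 × 12.0×10⁻⁴ cm = 0.9172 cm³
m(Cu) = 0.9172 × 8.96 = 8.218 g
n(Cu) = 8.218 / 63.55 = 0.1293 mol; n(e⁻) = 2 × 0.1293 = 0.2586 mol
Q = 0.2586 × 96500 = 24950 C
t = 24950 / 11.3 = 2208 s

2210 s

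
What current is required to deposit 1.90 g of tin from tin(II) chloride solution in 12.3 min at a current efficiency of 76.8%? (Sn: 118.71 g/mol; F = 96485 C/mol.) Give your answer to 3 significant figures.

n(Sn) = 1.90 / 118.71 = 0.01601 mol
Sn²⁺ + 2e⁻ → Sn, so n(e⁻) = 2 × 0.01601 = 0.03202 mol
Q = 0.03202 × 96485 / 0.768 = 4023 C
I = Q / t = 4023 / 738 s = 5.45 A

5.45 A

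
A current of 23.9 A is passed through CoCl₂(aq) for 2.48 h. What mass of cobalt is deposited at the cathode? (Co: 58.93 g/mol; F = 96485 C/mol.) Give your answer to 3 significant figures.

65.2 g

Charge passed = 23.9 × 8928 = 2.134×10^5 C
Moles of electrons = 2.134×10^5 / 96485 = 2.212 mol
Co²⁺ + 2e⁻ → Co, so n(Co) = 2.212 / 2 = 1.106 mol
m = 1.106 × 58.93 = 65.2 g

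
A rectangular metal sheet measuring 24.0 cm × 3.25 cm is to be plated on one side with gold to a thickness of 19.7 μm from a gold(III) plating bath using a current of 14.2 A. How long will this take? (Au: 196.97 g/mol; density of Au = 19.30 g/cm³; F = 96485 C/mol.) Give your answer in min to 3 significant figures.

Plated area = 24.0 × 3.25 = 78.00 cm²
Volume = 78.00 × 19.7×10⁻⁴ cm = 0.1537 cm³
m(Au) = 0.1537 × 19.30 = 2.966 g
n(Au) = 2.966 / 196.97 = 0.01506 mol; n(e⁻) = 3 × 0.01506 = 0.04518 mol
Q = 0.04518 × 96485 = 4359 C
t = 4359 / 14.2 = 307.0 s = 5.12 min

5.12 min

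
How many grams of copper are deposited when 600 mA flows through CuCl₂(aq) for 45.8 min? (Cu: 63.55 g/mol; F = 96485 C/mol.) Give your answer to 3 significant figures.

Q = It = 0.600 × 2748 = 1649 C
n(e⁻) = Q/F = 1649/96485 = 0.01709 mol
Cu²⁺ + 2e⁻ → Cu, so n(Cu) = 0.01709 / 2 = 0.008545 mol
m = 0.008545 × 63.55 = 0.543 g

0.543 g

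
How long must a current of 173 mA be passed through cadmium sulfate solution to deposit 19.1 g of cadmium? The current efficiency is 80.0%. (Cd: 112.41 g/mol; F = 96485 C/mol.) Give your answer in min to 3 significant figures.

n(Cd) = 19.1 / 112.41 = 0.1699 mol
Cd²⁺ + 2e⁻ → Cd, so n(e⁻) = 2 × 0.1699 = 0.3398 mol
Q = 0.3398 × 96485 / 0.800 = 40980 C
t = Q / I = 40980 / 0.173 = 2.369×10^5 s = 3950 min

3950 min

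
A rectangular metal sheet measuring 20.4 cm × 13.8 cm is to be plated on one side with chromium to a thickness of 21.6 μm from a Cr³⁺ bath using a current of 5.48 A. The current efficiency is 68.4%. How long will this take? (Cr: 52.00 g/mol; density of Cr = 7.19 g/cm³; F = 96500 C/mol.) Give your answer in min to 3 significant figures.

108 min

Plated area = 20.4 × 13.8 = 281.5 cm²
Volume = 281.5 × 21.6×10⁻⁴ cm = 0.6080 cm³
m(Cr) = 0.6080 × 7.19 = 4.372 g
n(Cr) = 4.372 / 52.00 = 0.08408 mol; n(e⁻) = 3 × 0.08408 = 0.2522 mol
Q = 0.2522 × 96500 / 0.684 = 35580 C
t = 35580 / 5.48 = 6493 s = 108 min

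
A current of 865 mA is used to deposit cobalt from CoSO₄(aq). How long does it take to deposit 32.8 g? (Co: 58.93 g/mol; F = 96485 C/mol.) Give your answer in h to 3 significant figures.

n(Co) = 32.8 / 58.93 = 0.5566 mol
Co²⁺ + 2e⁻ → Co, so n(e⁻) = 2 × 0.5566 = 1.113 mol
Q = 1.113 × 96485 = 1.074×10^5 C
t = Q / I = 1.074×10^5 / 0.865 = 1.242×10^5 s = 34.5 h

34.5 h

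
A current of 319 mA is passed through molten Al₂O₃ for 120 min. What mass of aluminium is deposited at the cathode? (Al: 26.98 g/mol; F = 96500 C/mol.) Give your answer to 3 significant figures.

Q = It = 0.319 × 7200 = 2297 C
Moles of electrons = 2297 / 96500 = 0.02380 mol
Al³⁺ + 3e⁻ → Al, so n(Al) = 0.02380 / 3 = 0.007933 mol
m = 0.007933 × 26.98 = 0.214 g

0.214 g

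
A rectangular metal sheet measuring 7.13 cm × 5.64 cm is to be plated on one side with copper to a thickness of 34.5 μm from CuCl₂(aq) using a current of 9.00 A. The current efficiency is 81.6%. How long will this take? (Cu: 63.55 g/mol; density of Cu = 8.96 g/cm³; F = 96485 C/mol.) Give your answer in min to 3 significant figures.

Plated area = 7.13 × 5.64 = 40.21 cm²
Volume = 40.21 × 34.5×10⁻⁴ cm = 0.1387 cm³
m(Cu) = 0.1387 × 8.96 = 1.243 g
n(Cu) = 1.243 / 63.55 = 0.01956 mol; n(e⁻) = 2 × 0.01956 = 0.03912 mol
Q = 0.03912 × 96485 / 0.816 = 4626 C
t = 4626 / 9.00 = 514.0 s = 8.57 min

8.57 min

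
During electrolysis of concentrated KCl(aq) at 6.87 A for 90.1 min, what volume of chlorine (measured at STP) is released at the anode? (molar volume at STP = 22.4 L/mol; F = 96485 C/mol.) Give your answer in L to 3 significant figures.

4.31 L

Charge passed = 6.87 × 5406 = 37140 C
n(e⁻) = 37140 / 96485 = 0.3849 mol
2Cl⁻ → Cl₂ + 2e⁻, so n(Cl₂) = 0.3849 / 2 = 0.1925 mol
V = 0.1925 × 22.4 = 4.312 L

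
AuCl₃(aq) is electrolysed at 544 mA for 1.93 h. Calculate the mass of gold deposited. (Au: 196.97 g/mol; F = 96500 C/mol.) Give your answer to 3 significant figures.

Charge passed = 0.544 × 6948 = 3780 C
Moles of electrons = 3780 / 96500 = 0.03917 mol
Au³⁺ + 3e⁻ → Au, so n(Au) = 0.03917 / 3 = 0.01306 mol
m = 0.01306 × 196.97 = 2.57 g

2.57 g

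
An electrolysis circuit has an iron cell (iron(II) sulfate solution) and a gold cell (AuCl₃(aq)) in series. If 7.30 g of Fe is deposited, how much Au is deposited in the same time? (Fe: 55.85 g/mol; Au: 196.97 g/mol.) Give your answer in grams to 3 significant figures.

17.2 g

n(Fe) = 7.30 / 55.85 = 0.1307 mol
Fe²⁺ + 2e⁻ → Fe, so n(e⁻) = 2 × 0.1307 = 0.2614 mol
In series, the same 0.2614 mol of electrons flows through the second cell.
Au³⁺ + 3e⁻ → Au, so n(Au) = 0.2614 / 3 = 0.08713 mol
m(Au) = 0.08713 × 196.97 = 17.2 g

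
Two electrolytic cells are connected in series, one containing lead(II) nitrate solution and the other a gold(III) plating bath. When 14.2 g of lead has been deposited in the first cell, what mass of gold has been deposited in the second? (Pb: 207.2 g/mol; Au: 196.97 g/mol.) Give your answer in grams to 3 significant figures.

n(Pb) = 14.2 / 207.2 = 0.06853 mol
Pb²⁺ + 2e⁻ → Pb, so n(e⁻) = 2 × 0.06853 = 0.1371 mol
Since the cells are in series, n(e⁻) in the Au cell is also 0.1371 mol.
Au³⁺ + 3e⁻ → Au, so n(Au) = 0.1371 / 3 = 0.04570 mol
m(Au) = 0.04570 × 196.97 = 9.00 g

9.00 g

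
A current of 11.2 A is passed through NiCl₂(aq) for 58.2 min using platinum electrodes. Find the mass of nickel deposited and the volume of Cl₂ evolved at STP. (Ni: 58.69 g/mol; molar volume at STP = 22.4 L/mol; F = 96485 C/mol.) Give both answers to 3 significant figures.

Q = 11.2 × 3492 = 39110 C; n(e⁻) = 39110 / 96485 = 0.4053 mol
Cathode: Ni²⁺ + 2e⁻ → Ni → n(Ni) = 0.4053/2 = 0.2027 mol → 11.9 g
Anode: 2Cl⁻ → Cl₂ + 2e⁻ → n(Cl₂) = 0.4053/2 = 0.2027 mol → 4.54 L

11.9 g Ni; 4.54 L Cl₂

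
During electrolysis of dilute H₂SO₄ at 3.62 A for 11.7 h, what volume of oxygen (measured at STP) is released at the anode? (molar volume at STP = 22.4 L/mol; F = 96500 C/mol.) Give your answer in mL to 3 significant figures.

8850 mL

Q = 3.62 A × 42120 s = 1.525×10^5 C
n(e⁻) = Q/F = 1.525×10^5/96500 = 1.580 mol
2H₂O → O₂ + 4H⁺ + 4e⁻, so n(O₂) = 1.580 / 4 = 0.3950 mol
V = 0.3950 × 22.4 = 8.848 L
= 8850 mL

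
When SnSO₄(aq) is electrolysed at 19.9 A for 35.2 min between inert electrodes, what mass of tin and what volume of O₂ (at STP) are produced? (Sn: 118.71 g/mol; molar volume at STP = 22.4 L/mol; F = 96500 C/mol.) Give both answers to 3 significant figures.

25.9 g Sn; 2.44 L O₂

Q = 19.9 × 2112 = 42030 C; n(e⁻) = 42030 / 96500 = 0.4355 mol
Cathode: Sn²⁺ + 2e⁻ → Sn → n(Sn) = 0.4355/2 = 0.2178 mol → 25.9 g
Anode: 2H₂O → O₂ + 4H⁺ + 4e⁻ → n(O₂) = 0.4355/4 = 0.1089 mol → 2.44 L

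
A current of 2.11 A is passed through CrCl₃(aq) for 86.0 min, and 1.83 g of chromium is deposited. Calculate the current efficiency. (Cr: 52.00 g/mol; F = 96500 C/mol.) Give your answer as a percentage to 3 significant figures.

Q = 2.11 × 5160 = 10890 C
n(e⁻) = 10890 / 96500 = 0.1128 mol
Cr³⁺ + 3e⁻ → Cr, so theoretical n(Cr) = 0.03760 mol → 1.955 g
Efficiency = 1.83 / 1.955 = 0.9361 = 93.6%

93.6%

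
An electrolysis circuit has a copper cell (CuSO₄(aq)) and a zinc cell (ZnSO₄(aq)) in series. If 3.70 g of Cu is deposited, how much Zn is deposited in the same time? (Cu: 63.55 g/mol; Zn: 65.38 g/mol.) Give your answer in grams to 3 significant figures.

3.81 g

n(Cu) = 3.70 / 63.55 = 0.05822 mol
Cu²⁺ + 2e⁻ → Cu, so n(e⁻) = 2 × 0.05822 = 0.1164 mol
The cells are in series, so the same charge (and hence the same n(e⁻) = 0.1164 mol) passes through both.
Zn²⁺ + 2e⁻ → Zn, so n(Zn) = 0.1164 / 2 = 0.05820 mol
m(Zn) = 0.05820 × 65.38 = 3.81 g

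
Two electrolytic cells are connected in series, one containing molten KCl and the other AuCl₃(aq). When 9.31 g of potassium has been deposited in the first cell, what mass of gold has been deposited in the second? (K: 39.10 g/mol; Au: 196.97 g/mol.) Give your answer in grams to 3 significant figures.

n(K) = 9.31 / 39.10 = 0.2381 mol
K⁺ + e⁻ → K, so n(e⁻) = 0.2381 mol
The cells are in series, so the same charge (and hence the same n(e⁻) = 0.2381 mol) passes through both.
Au³⁺ + 3e⁻ → Au, so n(Au) = 0.2381 / 3 = 0.07937 mol
m(Au) = 0.07937 × 196.97 = 15.6 g

15.6 g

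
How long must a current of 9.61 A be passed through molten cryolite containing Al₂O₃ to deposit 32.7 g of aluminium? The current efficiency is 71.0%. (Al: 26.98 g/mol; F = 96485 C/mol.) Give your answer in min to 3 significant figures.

857 min

n(Al) = 32.7 / 26.98 = 1.212 mol
Al³⁺ + 3e⁻ → Al, so n(e⁻) = 3 × 1.212 = 3.636 mol
Q = 3.636 × 96485 / 0.710 = 4.941×10^5 C
t = Q / I = 4.941×10^5 / 9.61 = 51420 s = 857 min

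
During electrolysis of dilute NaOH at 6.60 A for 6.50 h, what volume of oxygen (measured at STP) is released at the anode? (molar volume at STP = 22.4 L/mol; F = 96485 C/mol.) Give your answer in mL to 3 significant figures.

8960 mL

Q = 6.60 A × 23400 s = 1.544×10^5 C
n(e⁻) = Q/F = 1.544×10^5/96485 = 1.600 mol
2H₂O → O₂ + 4H⁺ + 4e⁻, so n(O₂) = 1.600 / 4 = 0.4000 mol
V = 0.4000 × 22.4 = 8.960 L
= 8960 mL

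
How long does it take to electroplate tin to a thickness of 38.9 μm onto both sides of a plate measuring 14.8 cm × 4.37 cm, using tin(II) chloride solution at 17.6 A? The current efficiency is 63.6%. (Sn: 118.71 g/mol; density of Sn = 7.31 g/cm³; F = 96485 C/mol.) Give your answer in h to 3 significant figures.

Plated area = 2 × 14.8 × 4.37 = 129.4 cm²
Volume = 129.4 × 38.9×10⁻⁴ cm = 0.5034 cm³
m(Sn) = 0.5034 × 7.31 = 3.680 g
n(Sn) = 3.680 / 118.71 = 0.03100 mol; n(e⁻) = 2 × 0.03100 = 0.06200 mol
Q = 0.06200 × 96485 / 0.636 = 9406 C
t = 9406 / 17.6 = 534.4 s = 0.148 h

0.148 h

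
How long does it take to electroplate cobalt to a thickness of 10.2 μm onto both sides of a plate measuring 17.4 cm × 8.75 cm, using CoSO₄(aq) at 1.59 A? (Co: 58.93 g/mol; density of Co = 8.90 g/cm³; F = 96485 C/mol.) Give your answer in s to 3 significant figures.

Plated area = 2 × 17.4 × 8.75 = 304.5 cm²
Volume = 304.5 × 10.2×10⁻⁴ cm = 0.3106 cm³
m(Co) = 0.3106 × 8.90 = 2.764 g
n(Co) = 2.764 / 58.93 = 0.04690 mol; n(e⁻) = 2 × 0.04690 = 0.09380 mol
Q = 0.09380 × 96485 = 9050 C
t = 9050 / 1.59 = 5692 s

5690 s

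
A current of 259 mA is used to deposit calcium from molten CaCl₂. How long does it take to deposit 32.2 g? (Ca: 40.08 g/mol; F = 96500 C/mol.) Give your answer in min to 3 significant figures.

n(Ca) = 32.2 / 40.08 = 0.8034 mol
Ca²⁺ + 2e⁻ → Ca, so n(e⁻) = 2 × 0.8034 = 1.607 mol
Q = 1.607 × 96500 = 1.551×10^5 C
t = Q / I = 1.551×10^5 / 0.259 = 5.988×10^5 s = 9980 min

9980 min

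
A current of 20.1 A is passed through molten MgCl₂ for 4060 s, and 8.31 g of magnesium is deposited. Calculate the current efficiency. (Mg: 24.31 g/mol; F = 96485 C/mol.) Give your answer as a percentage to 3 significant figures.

80.8%

Q = 20.1 × 4060 = 81610 C
n(e⁻) = 81610 / 96485 = 0.8458 mol
Mg²⁺ + 2e⁻ → Mg, so theoretical n(Mg) = 0.4229 mol → 10.28 g
Efficiency = 8.31 / 10.28 = 0.8084 = 80.8%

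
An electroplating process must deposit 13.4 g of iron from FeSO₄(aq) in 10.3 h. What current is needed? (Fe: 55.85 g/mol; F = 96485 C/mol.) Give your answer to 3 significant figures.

1.25 A

n(Fe) = 13.4 / 55.85 = 0.2399 mol
Fe²⁺ + 2e⁻ → Fe, so n(e⁻) = 2 × 0.2399 = 0.4798 mol
Q = 0.4798 × 96485 = 46290 C
I = Q / t = 46290 / 37080 s = 1.25 A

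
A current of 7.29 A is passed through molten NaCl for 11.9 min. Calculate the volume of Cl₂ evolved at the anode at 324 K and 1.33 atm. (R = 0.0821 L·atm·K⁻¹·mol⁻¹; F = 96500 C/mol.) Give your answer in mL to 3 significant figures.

Q = It = 7.29 × 714 = 5205 C
Moles of electrons = 5205 / 96500 = 0.05394 mol
2Cl⁻ → Cl₂ + 2e⁻, so n(Cl₂) = 0.05394 / 2 = 0.02697 mol
V = nRT/P = 0.02697 × 0.0821 × 324 / 1.33 = 0.5394 L
= 539 mL

539 mL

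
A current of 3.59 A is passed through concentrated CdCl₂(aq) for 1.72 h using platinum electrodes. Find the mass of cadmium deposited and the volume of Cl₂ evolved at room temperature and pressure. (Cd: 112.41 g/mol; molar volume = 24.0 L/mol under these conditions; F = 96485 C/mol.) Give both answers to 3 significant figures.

Q = 3.59 × 6192 = 22230 C; n(e⁻) = 22230 / 96485 = 0.2304 mol
Cathode: Cd²⁺ + 2e⁻ → Cd → n(Cd) = 0.2304/2 = 0.1152 mol → 12.9 g
Anode: 2Cl⁻ → Cl₂ + 2e⁻ → n(Cl₂) = 0.2304/2 = 0.1152 mol → 2.76 L

12.9 g Cd; 2.76 L Cl₂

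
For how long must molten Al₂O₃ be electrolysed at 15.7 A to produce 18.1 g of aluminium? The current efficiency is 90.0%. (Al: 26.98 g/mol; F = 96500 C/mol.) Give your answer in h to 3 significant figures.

3.82 h

n(Al) = 18.1 / 26.98 = 0.6709 mol
Al³⁺ + 3e⁻ → Al, so n(e⁻) = 3 × 0.6709 = 2.013 mol
Q = 2.013 × 96500 / 0.900 = 2.158×10^5 C
t = Q / I = 2.158×10^5 / 15.7 = 13750 s = 3.82 h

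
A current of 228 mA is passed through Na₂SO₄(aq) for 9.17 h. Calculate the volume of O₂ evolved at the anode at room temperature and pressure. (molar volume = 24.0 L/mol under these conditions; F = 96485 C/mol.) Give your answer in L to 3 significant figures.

Charge passed = 0.228 × 33012 = 7527 C
n(e⁻) = Q/F = 7527/96485 = 0.07801 mol
2H₂O → O₂ + 4H⁺ + 4e⁻, so n(O₂) = 0.07801 / 4 = 0.01950 mol
V = 0.01950 × 24.0 = 0.4680 L

0.468 L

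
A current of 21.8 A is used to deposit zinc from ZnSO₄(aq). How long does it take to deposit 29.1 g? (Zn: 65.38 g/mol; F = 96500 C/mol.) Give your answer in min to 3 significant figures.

65.7 min

n(Zn) = 29.1 / 65.38 = 0.4451 mol
Zn²⁺ + 2e⁻ → Zn, so n(e⁻) = 2 × 0.4451 = 0.8902 mol
Q = 0.8902 × 96500 = 85900 C
t = Q / I = 85900 / 21.8 = 3940 s = 65.7 min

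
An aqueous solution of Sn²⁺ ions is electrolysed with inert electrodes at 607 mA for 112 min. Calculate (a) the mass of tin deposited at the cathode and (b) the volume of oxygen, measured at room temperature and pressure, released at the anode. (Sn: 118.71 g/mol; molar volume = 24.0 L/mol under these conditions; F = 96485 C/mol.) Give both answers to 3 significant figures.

2.51 g Sn; 0.254 L O₂

Q = 0.607 × 6720 = 4079 C; n(e⁻) = 4079 / 96485 = 0.04228 mol
Cathode: Sn²⁺ + 2e⁻ → Sn → n(Sn) = 0.04228/2 = 0.02114 mol → 2.51 g
Anode: 2H₂O → O₂ + 4H⁺ + 4e⁻ → n(O₂) = 0.04228/4 = 0.01057 mol → 0.254 L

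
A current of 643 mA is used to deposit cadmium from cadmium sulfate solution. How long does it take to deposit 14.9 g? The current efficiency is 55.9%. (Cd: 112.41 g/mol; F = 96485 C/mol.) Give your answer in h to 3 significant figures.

n(Cd) = 14.9 / 112.41 = 0.1326 mol
Cd²⁺ + 2e⁻ → Cd, so n(e⁻) = 2 × 0.1326 = 0.2652 mol
Q = 0.2652 × 96485 / 0.559 = 45770 C
t = Q / I = 45770 / 0.643 = 71180 s = 19.8 h

19.8 h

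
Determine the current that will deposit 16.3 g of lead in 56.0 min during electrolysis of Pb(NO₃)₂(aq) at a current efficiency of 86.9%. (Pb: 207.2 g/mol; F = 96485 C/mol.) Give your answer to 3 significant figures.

n(Pb) = 16.3 / 207.2 = 0.07867 mol
Pb²⁺ + 2e⁻ → Pb, so n(e⁻) = 2 × 0.07867 = 0.1573 mol
Q = 0.1573 × 96485 / 0.869 = 17470 C
I = Q / t = 17470 / 3360 s = 5.20 A

5.20 A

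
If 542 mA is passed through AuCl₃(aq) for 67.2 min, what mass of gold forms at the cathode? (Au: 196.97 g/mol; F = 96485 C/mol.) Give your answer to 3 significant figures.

Charge passed = 0.542 × 4032 = 2185 C
Moles of electrons = 2185 / 96485 = 0.02265 mol
Au³⁺ + 3e⁻ → Au, so n(Au) = 0.02265 / 3 = 0.007550 mol
m = 0.007550 × 196.97 = 1.49 g

1.49 g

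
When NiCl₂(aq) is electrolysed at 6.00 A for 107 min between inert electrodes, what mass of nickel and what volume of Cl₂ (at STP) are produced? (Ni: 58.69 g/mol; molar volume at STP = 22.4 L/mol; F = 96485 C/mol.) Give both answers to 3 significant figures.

Q = 6.00 × 6420 = 38520 C; n(e⁻) = 38520 / 96485 = 0.3992 mol
Cathode: Ni²⁺ + 2e⁻ → Ni → n(Ni) = 0.3992/2 = 0.1996 mol → 11.7 g
Anode: 2Cl⁻ → Cl₂ + 2e⁻ → n(Cl₂) = 0.3992/2 = 0.1996 mol → 4.47 L

11.7 g Ni; 4.47 L Cl₂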